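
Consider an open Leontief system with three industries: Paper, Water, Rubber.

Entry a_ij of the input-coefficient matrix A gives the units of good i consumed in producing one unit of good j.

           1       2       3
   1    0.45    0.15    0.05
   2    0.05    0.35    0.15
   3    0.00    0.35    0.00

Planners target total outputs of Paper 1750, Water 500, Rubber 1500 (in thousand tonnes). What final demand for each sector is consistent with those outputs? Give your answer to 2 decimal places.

d_1 = 812.50, d_2 = 12.50, d_3 = 1325.00

I − A =
  [   0.55    -0.15    -0.05]
  [  -0.05     0.65    -0.15]
  [   0.00    -0.35     1.00]
d = (I − A) x:
  d_1 = (+0.55)·1750 + (-0.15)·500 + (-0.05)·1500 = 812.50
  d_2 = (-0.05)·1750 + (+0.65)·500 + (-0.15)·1500 = 12.50
  d_3 = (+0.00)·1750 + (-0.35)·500 + (+1.00)·1500 = 1325.00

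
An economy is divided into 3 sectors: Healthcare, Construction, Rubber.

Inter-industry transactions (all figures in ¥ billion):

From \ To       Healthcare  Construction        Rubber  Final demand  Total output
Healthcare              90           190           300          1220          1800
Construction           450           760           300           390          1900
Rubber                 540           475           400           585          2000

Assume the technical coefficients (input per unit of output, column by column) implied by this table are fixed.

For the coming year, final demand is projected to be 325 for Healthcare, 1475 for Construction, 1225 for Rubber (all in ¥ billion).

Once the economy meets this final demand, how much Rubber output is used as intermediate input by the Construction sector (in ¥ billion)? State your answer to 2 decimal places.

z_RC = 942.11

Technical coefficients a_ij = z_ij / X_j:
  a_HH = 90/1800 = 0.05, a_CH = 450/1800 = 0.25, a_RH = 540/1800 = 0.30
  a_HC = 190/1900 = 0.10, a_CC = 760/1900 = 0.40, a_RC = 475/1900 = 0.25
  a_HR = 300/2000 = 0.15, a_CR = 300/2000 = 0.15, a_RR = 400/2000 = 0.20
I − A =
  [   0.95    -0.10    -0.15]
  [  -0.25     0.60    -0.15]
  [  -0.30    -0.25     0.80]
Cofactors of I−A, C_ij = (−1)^(i+j)·(minor ij) (rows/columns in the sector order above):
  C_11 = (0.60)(0.80) − (-0.15)(-0.25) = 0.4425
  C_12 = −[(-0.25)(0.80) − (-0.15)(-0.30)] = 0.2450
  C_13 = (-0.25)(-0.25) − (0.60)(-0.30) = 0.2425
  C_21 = −[(-0.10)(0.80) − (-0.15)(-0.25)] = 0.1175
  C_22 = (0.95)(0.80) − (-0.15)(-0.30) = 0.7150
  C_23 = −[(0.95)(-0.25) − (-0.10)(-0.30)] = 0.2675
  C_31 = (-0.10)(-0.15) − (-0.15)(0.60) = 0.1050
  C_32 = −[(0.95)(-0.15) − (-0.15)(-0.25)] = 0.1800
  C_33 = (0.95)(0.60) − (-0.10)(-0.25) = 0.5450
det(I−A) = Σ_j (I−A)_1j·C_1j = (0.95)(0.4425) + (-0.10)(0.2450) + (-0.15)(0.2425) = 0.3595
adj(I−A) = Cᵀ =
  [ 0.4425   0.1175   0.1050]
  [ 0.2450   0.7150   0.1800]
  [ 0.2425   0.2675   0.5450]
(I − A)⁻¹ = adj(I−A) / det(I−A) ≈
  [   1.2309     0.3268     0.2921]
  [   0.6815     1.9889     0.5007]
  [   0.6745     0.7441     1.5160]
First solve x = (I − A)⁻¹ d = adj(I−A)·d / det(I−A); in particular x_C = (0.2450·325 + 0.7150·1475 + 0.1800·1225) / 0.3595 = 1354.75 / 0.3595 ≈ 3768.4284.
Intermediate flow from R to C: z_RC = a_RC · x_C = 0.25 × 1354.75 / 0.3595 = 338.6875 / 0.3595 ≈ 942.11.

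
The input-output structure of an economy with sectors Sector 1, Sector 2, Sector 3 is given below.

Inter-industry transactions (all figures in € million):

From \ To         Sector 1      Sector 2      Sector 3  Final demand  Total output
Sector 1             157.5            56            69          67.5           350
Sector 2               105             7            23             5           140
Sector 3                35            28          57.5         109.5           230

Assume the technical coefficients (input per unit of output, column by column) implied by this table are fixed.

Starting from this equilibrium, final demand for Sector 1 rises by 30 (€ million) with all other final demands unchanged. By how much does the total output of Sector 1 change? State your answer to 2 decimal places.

Δx_1 = 86.43

Technical coefficients a_ij = z_ij / X_j:
  a_11 = 157.5/350 = 0.45, a_21 = 105/350 = 0.30, a_31 = 35/350 = 0.10
  a_12 = 56/140 = 0.40, a_22 = 7/140 = 0.05, a_32 = 28/140 = 0.20
  a_13 = 69/230 = 0.30, a_23 = 23/230 = 0.10, a_33 = 57.5/230 = 0.25
I − A =
  [   0.55    -0.40    -0.30]
  [  -0.30     0.95    -0.10]
  [  -0.10    -0.20     0.75]
Cofactors of I−A, C_ij = (−1)^(i+j)·(minor ij) (rows/columns in the sector order above):
  C_11 = (0.95)(0.75) − (-0.10)(-0.20) = 0.6925
  C_12 = −[(-0.30)(0.75) − (-0.10)(-0.10)] = 0.2350
  C_13 = (-0.30)(-0.20) − (0.95)(-0.10) = 0.1550
  C_21 = −[(-0.40)(0.75) − (-0.30)(-0.20)] = 0.3600
  C_22 = (0.55)(0.75) − (-0.30)(-0.10) = 0.3825
  C_23 = −[(0.55)(-0.20) − (-0.40)(-0.10)] = 0.1500
  C_31 = (-0.40)(-0.10) − (-0.30)(0.95) = 0.3250
  C_32 = −[(0.55)(-0.10) − (-0.30)(-0.30)] = 0.1450
  C_33 = (0.55)(0.95) − (-0.40)(-0.30) = 0.4025
det(I−A) = Σ_j (I−A)_1j·C_1j = (0.55)(0.6925) + (-0.40)(0.2350) + (-0.30)(0.1550) = 0.240375
adj(I−A) = Cᵀ =
  [ 0.6925   0.3600   0.3250]
  [ 0.2350   0.3825   0.1450]
  [ 0.1550   0.1500   0.4025]
(I − A)⁻¹ = adj(I−A) / det(I−A) ≈
  [   2.8809     1.4977     1.3521]
  [   0.9776     1.5913     0.6032]
  [   0.6448     0.6240     1.6745]
Δx = (I − A)⁻¹ Δd with Δd having +30 in the Sector 1 component and 0 elsewhere.
So Δx_1 = L_11 · (+30), where L_11 = adj(I−A)_11 / det(I−A) = 0.6925 / 0.240375.
Δx_1 = 0.6925 × (+30) / 0.240375 = 20.775 / 0.240375 ≈ 86.43.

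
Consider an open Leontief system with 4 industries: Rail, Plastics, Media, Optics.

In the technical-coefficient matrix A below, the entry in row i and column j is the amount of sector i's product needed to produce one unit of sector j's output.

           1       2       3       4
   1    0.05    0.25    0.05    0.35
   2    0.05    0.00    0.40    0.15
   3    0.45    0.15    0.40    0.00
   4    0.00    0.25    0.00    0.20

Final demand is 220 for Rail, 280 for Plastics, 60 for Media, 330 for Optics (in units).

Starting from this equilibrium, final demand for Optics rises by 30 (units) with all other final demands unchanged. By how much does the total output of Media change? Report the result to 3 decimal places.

I − A =
  [   0.95    -0.25    -0.05    -0.35]
  [  -0.05     1.00    -0.40    -0.15]
  [  -0.45    -0.15     0.60     0.00]
  [   0.00    -0.25     0.00     0.80]
Compute the cofactors C_ij = (−1)^(i+j)·(3×3 minor ij) of I−A; the adjugate is their transpose:
adj(I−A) = Cᵀ =
  [ 0.409500   0.178500   0.153125   0.212625]
  [ 0.168000   0.438000   0.306000   0.155625]
  [ 0.349125   0.243375   0.710000   0.198375]
  [ 0.052500   0.136875   0.095625   0.437625]
det(I−A) = Σ_j (I−A)_1j·C_1j = (0.95)(0.409500) + (-0.25)(0.168000) + (-0.05)(0.349125) + (-0.35)(0.052500) = 0.31119375
(I − A)⁻¹ = adj(I−A) / det(I−A) ≈
  [   1.3159     0.5736     0.4921     0.6833]
  [   0.5399     1.4075     0.9833     0.5001]
  [   1.1219     0.7821     2.2815     0.6375]
  [   0.1687     0.4398     0.3073     1.4063]
Δx = (I − A)⁻¹ Δd with Δd having +30 in the Optics component and 0 elsewhere.
So Δx_3 = L_34 · (+30), where L_34 = adj(I−A)_34 / det(I−A) = 0.198375 / 0.31119375.
Δx_3 = 0.198375 × (+30) / 0.31119375 = 5.95125 / 0.31119375 ≈ 19.124.

Δx_3 = 19.124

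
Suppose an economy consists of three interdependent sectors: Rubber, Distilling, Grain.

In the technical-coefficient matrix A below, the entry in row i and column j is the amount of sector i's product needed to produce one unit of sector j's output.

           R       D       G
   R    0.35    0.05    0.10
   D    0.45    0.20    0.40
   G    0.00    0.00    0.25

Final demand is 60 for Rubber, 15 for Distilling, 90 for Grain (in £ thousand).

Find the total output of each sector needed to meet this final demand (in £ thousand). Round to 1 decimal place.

I − A =
  [   0.65    -0.05    -0.10]
  [  -0.45     0.80    -0.40]
  [   0.00     0.00     0.75]
Cofactors of I−A, C_ij = (−1)^(i+j)·(minor ij) (rows/columns in the sector order above):
  C_11 = (0.80)(0.75) − (-0.40)(0.00) = 0.6000
  C_12 = −[(-0.45)(0.75) − (-0.40)(0.00)] = 0.3375
  C_13 = (-0.45)(0.00) − (0.80)(0.00) = 0.0000
  C_21 = −[(-0.05)(0.75) − (-0.10)(0.00)] = 0.0375
  C_22 = (0.65)(0.75) − (-0.10)(0.00) = 0.4875
  C_23 = −[(0.65)(0.00) − (-0.05)(0.00)] = 0.0000
  C_31 = (-0.05)(-0.40) − (-0.10)(0.80) = 0.1000
  C_32 = −[(0.65)(-0.40) − (-0.10)(-0.45)] = 0.3050
  C_33 = (0.65)(0.80) − (-0.05)(-0.45) = 0.4975
det(I−A) = Σ_j (I−A)_1j·C_1j = (0.65)(0.6000) + (-0.05)(0.3375) + (-0.10)(0.0000) = 0.373125
adj(I−A) = Cᵀ =
  [ 0.6000   0.0375   0.1000]
  [ 0.3375   0.4875   0.3050]
  [ 0.0000   0.0000   0.4975]
(I − A)⁻¹ = adj(I−A) / det(I−A) ≈
  [   1.6080     0.1005     0.2680]
  [   0.9045     1.3065     0.8174]
  [   0.0000     0.0000     1.3333]
x = (I − A)⁻¹ d = adj(I−A)·d / det(I−A), with det(I−A) = 0.373125:
  x_R = (0.6000·60 + 0.0375·15 + 0.1000·90) / 0.373125 = 45.5625 / 0.373125 ≈ 122.1
  x_D = (0.3375·60 + 0.4875·15 + 0.3050·90) / 0.373125 = 55.0125 / 0.373125 ≈ 147.4
  x_G = (0.0000·60 + 0.0000·15 + 0.4975·90) / 0.373125 = 44.775 / 0.373125 = 120.0

x_R = 122.1, x_D = 147.4, x_G = 120.0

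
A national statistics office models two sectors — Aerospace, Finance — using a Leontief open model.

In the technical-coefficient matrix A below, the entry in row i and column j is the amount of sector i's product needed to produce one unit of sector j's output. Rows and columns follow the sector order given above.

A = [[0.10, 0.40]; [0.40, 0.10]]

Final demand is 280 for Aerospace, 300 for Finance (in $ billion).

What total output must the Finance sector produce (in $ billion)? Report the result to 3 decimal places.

I − A =
  [   0.90    -0.40]
  [  -0.40     0.90]
det(I−A) = (0.90)(0.90) − (-0.40)(-0.40) = 0.6500
adj(I−A) = [[0.90, 0.40], [0.40, 0.90]]
(I − A)⁻¹ = adj(I−A) / det(I−A) ≈
  [   1.3846     0.6154]
  [   0.6154     1.3846]
x = (I − A)⁻¹ d = adj(I−A)·d / det(I−A), with det(I−A) = 0.6500:
  x_A = (0.90·280 + 0.40·300) / 0.6500 = 372.00 / 0.6500 ≈ 572.308
  x_F = (0.40·280 + 0.90·300) / 0.6500 = 382.00 / 0.6500 ≈ 587.692

x_F = 587.692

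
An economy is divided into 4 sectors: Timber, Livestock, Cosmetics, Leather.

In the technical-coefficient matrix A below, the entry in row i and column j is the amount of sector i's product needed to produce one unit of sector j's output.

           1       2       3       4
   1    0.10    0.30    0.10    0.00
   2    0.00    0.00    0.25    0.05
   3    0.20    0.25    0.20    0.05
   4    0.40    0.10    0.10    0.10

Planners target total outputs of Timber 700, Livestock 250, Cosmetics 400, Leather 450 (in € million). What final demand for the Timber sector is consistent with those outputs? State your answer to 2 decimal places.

d_1 = 515.00

I − A =
  [   0.90    -0.30    -0.10     0.00]
  [   0.00     1.00    -0.25    -0.05]
  [  -0.20    -0.25     0.80    -0.05]
  [  -0.40    -0.10    -0.10     0.90]
d = (I − A) x:
  d_1 = (+0.90)·700 + (-0.30)·250 + (-0.10)·400 + (+0.00)·450 = 515.00
  d_2 = (+0.00)·700 + (+1.00)·250 + (-0.25)·400 + (-0.05)·450 = 127.50
  d_3 = (-0.20)·700 + (-0.25)·250 + (+0.80)·400 + (-0.05)·450 = 95.00
  d_4 = (-0.40)·700 + (-0.10)·250 + (-0.10)·400 + (+0.90)·450 = 60.00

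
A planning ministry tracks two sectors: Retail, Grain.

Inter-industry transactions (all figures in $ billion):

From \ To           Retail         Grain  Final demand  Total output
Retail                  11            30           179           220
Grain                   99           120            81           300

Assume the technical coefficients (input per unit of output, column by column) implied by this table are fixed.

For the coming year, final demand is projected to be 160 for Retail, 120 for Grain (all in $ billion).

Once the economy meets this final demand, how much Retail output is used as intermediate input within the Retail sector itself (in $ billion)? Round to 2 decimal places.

Technical coefficients a_ij = z_ij / X_j:
  a_11 = 11/220 = 0.05, a_21 = 99/220 = 0.45
  a_12 = 30/300 = 0.10, a_22 = 120/300 = 0.40
I − A =
  [   0.95    -0.10]
  [  -0.45     0.60]
det(I−A) = (0.95)(0.60) − (-0.10)(-0.45) = 0.5250
adj(I−A) = [[0.60, 0.10], [0.45, 0.95]]
(I − A)⁻¹ = adj(I−A) / det(I−A) ≈
  [   1.1429     0.1905]
  [   0.8571     1.8095]
First solve x = (I − A)⁻¹ d = adj(I−A)·d / det(I−A); in particular x_1 = (0.60·160 + 0.10·120) / 0.5250 = 108.00 / 0.5250 ≈ 205.7143.
Intermediate flow from 1 to 1: z_11 = a_11 · x_1 = 0.05 × 108.00 / 0.5250 = 5.40 / 0.5250 ≈ 10.29.

z_11 = 10.29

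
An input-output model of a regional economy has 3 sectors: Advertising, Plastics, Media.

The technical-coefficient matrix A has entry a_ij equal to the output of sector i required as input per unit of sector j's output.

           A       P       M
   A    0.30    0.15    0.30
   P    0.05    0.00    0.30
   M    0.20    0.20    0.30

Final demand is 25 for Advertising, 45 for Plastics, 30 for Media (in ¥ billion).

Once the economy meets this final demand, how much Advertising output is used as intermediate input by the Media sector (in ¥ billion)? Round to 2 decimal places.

I − A =
  [   0.70    -0.15    -0.30]
  [  -0.05     1.00    -0.30]
  [  -0.20    -0.20     0.70]
Cofactors of I−A, C_ij = (−1)^(i+j)·(minor ij) (rows/columns in the sector order above):
  C_11 = (1.00)(0.70) − (-0.30)(-0.20) = 0.6400
  C_12 = −[(-0.05)(0.70) − (-0.30)(-0.20)] = 0.0950
  C_13 = (-0.05)(-0.20) − (1.00)(-0.20) = 0.2100
  C_21 = −[(-0.15)(0.70) − (-0.30)(-0.20)] = 0.1650
  C_22 = (0.70)(0.70) − (-0.30)(-0.20) = 0.4300
  C_23 = −[(0.70)(-0.20) − (-0.15)(-0.20)] = 0.1700
  C_31 = (-0.15)(-0.30) − (-0.30)(1.00) = 0.3450
  C_32 = −[(0.70)(-0.30) − (-0.30)(-0.05)] = 0.2250
  C_33 = (0.70)(1.00) − (-0.15)(-0.05) = 0.6925
det(I−A) = Σ_j (I−A)_1j·C_1j = (0.70)(0.6400) + (-0.15)(0.0950) + (-0.30)(0.2100) = 0.37075
adj(I−A) = Cᵀ =
  [ 0.6400   0.1650   0.3450]
  [ 0.0950   0.4300   0.2250]
  [ 0.2100   0.1700   0.6925]
(I − A)⁻¹ = adj(I−A) / det(I−A) ≈
  [   1.7262     0.4450     0.9305]
  [   0.2562     1.1598     0.6069]
  [   0.5664     0.4585     1.8678]
First solve x = (I − A)⁻¹ d = adj(I−A)·d / det(I−A); in particular x_M = (0.2100·25 + 0.1700·45 + 0.6925·30) / 0.37075 = 33.675 / 0.37075 ≈ 90.8294.
Intermediate flow from A to M: z_AM = a_AM · x_M = 0.30 × 33.675 / 0.37075 = 10.1025 / 0.37075 ≈ 27.25.

z_AM = 27.25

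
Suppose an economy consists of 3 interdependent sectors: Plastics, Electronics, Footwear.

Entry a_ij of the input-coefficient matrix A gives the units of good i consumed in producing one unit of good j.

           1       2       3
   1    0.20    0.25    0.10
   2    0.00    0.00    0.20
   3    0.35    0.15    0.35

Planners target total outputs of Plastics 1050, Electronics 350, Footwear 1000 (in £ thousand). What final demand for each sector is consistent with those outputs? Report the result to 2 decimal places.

I − A =
  [   0.80    -0.25    -0.10]
  [   0.00     1.00    -0.20]
  [  -0.35    -0.15     0.65]
d = (I − A) x:
  d_1 = (+0.80)·1050 + (-0.25)·350 + (-0.10)·1000 = 652.50
  d_2 = (+0.00)·1050 + (+1.00)·350 + (-0.20)·1000 = 150.00
  d_3 = (-0.35)·1050 + (-0.15)·350 + (+0.65)·1000 = 230.00

d_1 = 652.50, d_2 = 150.00, d_3 = 230.00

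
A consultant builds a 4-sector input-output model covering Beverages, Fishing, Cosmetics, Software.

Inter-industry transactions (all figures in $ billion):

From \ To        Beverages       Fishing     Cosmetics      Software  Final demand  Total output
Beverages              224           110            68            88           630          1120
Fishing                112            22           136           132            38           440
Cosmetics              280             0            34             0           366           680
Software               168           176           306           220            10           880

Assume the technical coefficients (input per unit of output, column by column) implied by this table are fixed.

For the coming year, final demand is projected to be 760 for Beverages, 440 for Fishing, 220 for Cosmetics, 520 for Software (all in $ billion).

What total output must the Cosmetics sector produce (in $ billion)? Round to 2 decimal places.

x_C = 658.14

Technical coefficients a_ij = z_ij / X_j:
  a_BB = 224/1120 = 0.20, a_FB = 112/1120 = 0.10, a_CB = 280/1120 = 0.25, a_SB = 168/1120 = 0.15
  a_BF = 110/440 = 0.25, a_FF = 22/440 = 0.05, a_CF = 0/440 = 0.00, a_SF = 176/440 = 0.40
  a_BC = 68/680 = 0.10, a_FC = 136/680 = 0.20, a_CC = 34/680 = 0.05, a_SC = 306/680 = 0.45
  a_BS = 88/880 = 0.10, a_FS = 132/880 = 0.15, a_CS = 0/880 = 0.00, a_SS = 220/880 = 0.25
I − A =
  [   0.80    -0.25    -0.10    -0.10]
  [  -0.10     0.95    -0.20    -0.15]
  [  -0.25     0.00     0.95     0.00]
  [  -0.15    -0.40    -0.45     0.75]
Compute the cofactors C_ij = (−1)^(i+j)·(3×3 minor ij) of I−A; the adjugate is their transpose:
adj(I−A) = Cᵀ =
  [ 0.619875   0.216125   0.170375   0.125875]
  [ 0.147000   0.525750   0.185250   0.124750]
  [ 0.163125   0.056875   0.479375   0.033125]
  [ 0.300250   0.357750   0.420500   0.662000]
det(I−A) = Σ_j (I−A)_1j·C_1j = (0.80)(0.619875) + (-0.25)(0.147000) + (-0.10)(0.163125) + (-0.10)(0.300250) = 0.4128125
(I − A)⁻¹ = adj(I−A) / det(I−A) ≈
  [   1.5016     0.5235     0.4127     0.3049]
  [   0.3561     1.2736     0.4488     0.3022]
  [   0.3952     0.1378     1.1612     0.0802]
  [   0.7273     0.8666     1.0186     1.6036]
x = (I − A)⁻¹ d = adj(I−A)·d / det(I−A), with det(I−A) = 0.4128125:
  x_B = (0.619875·760 + 0.216125·440 + 0.170375·220 + 0.125875·520) / 0.4128125 = 669.1375 / 0.4128125 ≈ 1620.92
  x_F = (0.147000·760 + 0.525750·440 + 0.185250·220 + 0.124750·520) / 0.4128125 = 448.675 / 0.4128125 ≈ 1086.87
  x_C = (0.163125·760 + 0.056875·440 + 0.479375·220 + 0.033125·520) / 0.4128125 = 271.6875 / 0.4128125 ≈ 658.14
  x_S = (0.300250·760 + 0.357750·440 + 0.420500·220 + 0.662000·520) / 0.4128125 = 822.35 / 0.4128125 ≈ 1992.07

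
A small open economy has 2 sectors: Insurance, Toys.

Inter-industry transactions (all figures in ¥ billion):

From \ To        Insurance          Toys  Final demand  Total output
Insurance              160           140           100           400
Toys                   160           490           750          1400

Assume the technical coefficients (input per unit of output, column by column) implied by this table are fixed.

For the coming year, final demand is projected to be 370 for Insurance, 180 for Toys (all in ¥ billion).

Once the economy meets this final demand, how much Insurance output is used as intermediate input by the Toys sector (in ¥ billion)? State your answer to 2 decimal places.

Technical coefficients a_ij = z_ij / X_j:
  a_11 = 160/400 = 0.40, a_21 = 160/400 = 0.40
  a_12 = 140/1400 = 0.10, a_22 = 490/1400 = 0.35
I − A =
  [   0.60    -0.10]
  [  -0.40     0.65]
det(I−A) = (0.60)(0.65) − (-0.10)(-0.40) = 0.3500
adj(I−A) = [[0.65, 0.10], [0.40, 0.60]]
(I − A)⁻¹ = adj(I−A) / det(I−A) ≈
  [   1.8571     0.2857]
  [   1.1429     1.7143]
First solve x = (I − A)⁻¹ d = adj(I−A)·d / det(I−A); in particular x_2 = (0.40·370 + 0.60·180) / 0.3500 = 256.00 / 0.3500 ≈ 731.4286.
Intermediate flow from 1 to 2: z_12 = a_12 · x_2 = 0.10 × 256.00 / 0.3500 = 25.60 / 0.3500 ≈ 73.14.

z_12 = 73.14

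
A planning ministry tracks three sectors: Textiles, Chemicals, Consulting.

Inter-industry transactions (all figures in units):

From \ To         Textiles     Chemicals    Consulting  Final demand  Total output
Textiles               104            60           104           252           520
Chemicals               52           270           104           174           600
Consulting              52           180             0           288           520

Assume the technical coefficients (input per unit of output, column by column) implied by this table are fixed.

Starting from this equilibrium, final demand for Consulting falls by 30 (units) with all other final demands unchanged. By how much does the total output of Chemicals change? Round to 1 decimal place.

Δx_2 = -14.9

Technical coefficients a_ij = z_ij / X_j:
  a_11 = 104/520 = 0.20, a_21 = 52/520 = 0.10, a_31 = 52/520 = 0.10
  a_12 = 60/600 = 0.10, a_22 = 270/600 = 0.45, a_32 = 180/600 = 0.30
  a_13 = 104/520 = 0.20, a_23 = 104/520 = 0.20, a_33 = 0/520 = 0.00
I − A =
  [   0.80    -0.10    -0.20]
  [  -0.10     0.55    -0.20]
  [  -0.10    -0.30     1.00]
Cofactors of I−A, C_ij = (−1)^(i+j)·(minor ij) (rows/columns in the sector order above):
  C_11 = (0.55)(1.00) − (-0.20)(-0.30) = 0.4900
  C_12 = −[(-0.10)(1.00) − (-0.20)(-0.10)] = 0.1200
  C_13 = (-0.10)(-0.30) − (0.55)(-0.10) = 0.0850
  C_21 = −[(-0.10)(1.00) − (-0.20)(-0.30)] = 0.1600
  C_22 = (0.80)(1.00) − (-0.20)(-0.10) = 0.7800
  C_23 = −[(0.80)(-0.30) − (-0.10)(-0.10)] = 0.2500
  C_31 = (-0.10)(-0.20) − (-0.20)(0.55) = 0.1300
  C_32 = −[(0.80)(-0.20) − (-0.20)(-0.10)] = 0.1800
  C_33 = (0.80)(0.55) − (-0.10)(-0.10) = 0.4300
det(I−A) = Σ_j (I−A)_1j·C_1j = (0.80)(0.4900) + (-0.10)(0.1200) + (-0.20)(0.0850) = 0.3630
adj(I−A) = Cᵀ =
  [ 0.4900   0.1600   0.1300]
  [ 0.1200   0.7800   0.1800]
  [ 0.0850   0.2500   0.4300]
(I − A)⁻¹ = adj(I−A) / det(I−A) ≈
  [   1.3499     0.4408     0.3581]
  [   0.3306     2.1488     0.4959]
  [   0.2342     0.6887     1.1846]
Δx = (I − A)⁻¹ Δd with Δd having -30 in the Consulting component and 0 elsewhere.
So Δx_2 = L_23 · (-30), where L_23 = adj(I−A)_23 / det(I−A) = 0.1800 / 0.3630.
Δx_2 = 0.1800 × (-30) / 0.3630 = -5.40 / 0.3630 ≈ -14.9.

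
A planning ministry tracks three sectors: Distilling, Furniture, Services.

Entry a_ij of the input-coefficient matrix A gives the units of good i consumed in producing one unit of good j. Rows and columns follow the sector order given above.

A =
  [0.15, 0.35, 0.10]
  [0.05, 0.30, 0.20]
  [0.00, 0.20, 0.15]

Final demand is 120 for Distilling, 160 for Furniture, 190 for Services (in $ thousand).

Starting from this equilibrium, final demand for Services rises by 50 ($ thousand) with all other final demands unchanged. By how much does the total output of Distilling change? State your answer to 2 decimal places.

I − A =
  [   0.85    -0.35    -0.10]
  [  -0.05     0.70    -0.20]
  [   0.00    -0.20     0.85]
Cofactors of I−A, C_ij = (−1)^(i+j)·(minor ij) (rows/columns in the sector order above):
  C_11 = (0.70)(0.85) − (-0.20)(-0.20) = 0.5550
  C_12 = −[(-0.05)(0.85) − (-0.20)(0.00)] = 0.0425
  C_13 = (-0.05)(-0.20) − (0.70)(0.00) = 0.0100
  C_21 = −[(-0.35)(0.85) − (-0.10)(-0.20)] = 0.3175
  C_22 = (0.85)(0.85) − (-0.10)(0.00) = 0.7225
  C_23 = −[(0.85)(-0.20) − (-0.35)(0.00)] = 0.1700
  C_31 = (-0.35)(-0.20) − (-0.10)(0.70) = 0.1400
  C_32 = −[(0.85)(-0.20) − (-0.10)(-0.05)] = 0.1750
  C_33 = (0.85)(0.70) − (-0.35)(-0.05) = 0.5775
det(I−A) = Σ_j (I−A)_1j·C_1j = (0.85)(0.5550) + (-0.35)(0.0425) + (-0.10)(0.0100) = 0.455875
adj(I−A) = Cᵀ =
  [ 0.5550   0.3175   0.1400]
  [ 0.0425   0.7225   0.1750]
  [ 0.0100   0.1700   0.5775]
(I − A)⁻¹ = adj(I−A) / det(I−A) ≈
  [   1.2174     0.6965     0.3071]
  [   0.0932     1.5849     0.3839]
  [   0.0219     0.3729     1.2668]
Δx = (I − A)⁻¹ Δd with Δd having +50 in the Services component and 0 elsewhere.
So Δx_D = L_DS · (+50), where L_DS = adj(I−A)_DS / det(I−A) = 0.1400 / 0.455875.
Δx_D = 0.1400 × (+50) / 0.455875 = 7.00 / 0.455875 ≈ 15.36.

Δx_D = 15.36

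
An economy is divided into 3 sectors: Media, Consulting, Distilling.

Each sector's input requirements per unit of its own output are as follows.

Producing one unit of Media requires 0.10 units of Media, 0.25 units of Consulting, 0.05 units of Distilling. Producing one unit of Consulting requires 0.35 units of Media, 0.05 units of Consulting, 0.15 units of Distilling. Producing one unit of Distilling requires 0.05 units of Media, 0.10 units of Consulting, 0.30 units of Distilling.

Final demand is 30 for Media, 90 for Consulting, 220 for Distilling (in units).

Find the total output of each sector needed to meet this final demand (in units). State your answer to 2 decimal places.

I − A =
  [   0.90    -0.35    -0.05]
  [  -0.25     0.95    -0.10]
  [  -0.05    -0.15     0.70]
Cofactors of I−A, C_ij = (−1)^(i+j)·(minor ij) (rows/columns in the sector order above):
  C_11 = (0.95)(0.70) − (-0.10)(-0.15) = 0.6500
  C_12 = −[(-0.25)(0.70) − (-0.10)(-0.05)] = 0.1800
  C_13 = (-0.25)(-0.15) − (0.95)(-0.05) = 0.0850
  C_21 = −[(-0.35)(0.70) − (-0.05)(-0.15)] = 0.2525
  C_22 = (0.90)(0.70) − (-0.05)(-0.05) = 0.6275
  C_23 = −[(0.90)(-0.15) − (-0.35)(-0.05)] = 0.1525
  C_31 = (-0.35)(-0.10) − (-0.05)(0.95) = 0.0825
  C_32 = −[(0.90)(-0.10) − (-0.05)(-0.25)] = 0.1025
  C_33 = (0.90)(0.95) − (-0.35)(-0.25) = 0.7675
det(I−A) = Σ_j (I−A)_1j·C_1j = (0.90)(0.6500) + (-0.35)(0.1800) + (-0.05)(0.0850) = 0.51775
adj(I−A) = Cᵀ =
  [ 0.6500   0.2525   0.0825]
  [ 0.1800   0.6275   0.1025]
  [ 0.0850   0.1525   0.7675]
(I − A)⁻¹ = adj(I−A) / det(I−A) ≈
  [   1.2554     0.4877     0.1593]
  [   0.3477     1.2120     0.1980]
  [   0.1642     0.2945     1.4824]
x = (I − A)⁻¹ d = adj(I−A)·d / det(I−A), with det(I−A) = 0.51775:
  x_1 = (0.6500·30 + 0.2525·90 + 0.0825·220) / 0.51775 = 60.375 / 0.51775 ≈ 116.61
  x_2 = (0.1800·30 + 0.6275·90 + 0.1025·220) / 0.51775 = 84.425 / 0.51775 ≈ 163.06
  x_3 = (0.0850·30 + 0.1525·90 + 0.7675·220) / 0.51775 = 185.125 / 0.51775 ≈ 357.56

x_1 = 116.61, x_2 = 163.06, x_3 = 357.56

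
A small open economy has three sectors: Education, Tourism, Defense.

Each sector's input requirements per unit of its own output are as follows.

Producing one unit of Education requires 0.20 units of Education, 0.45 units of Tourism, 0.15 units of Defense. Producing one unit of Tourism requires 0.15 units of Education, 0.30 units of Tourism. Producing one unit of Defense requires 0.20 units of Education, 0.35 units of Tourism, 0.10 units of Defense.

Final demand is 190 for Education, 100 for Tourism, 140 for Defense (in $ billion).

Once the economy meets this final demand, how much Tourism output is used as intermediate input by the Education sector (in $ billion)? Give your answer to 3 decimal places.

z_TE = 173.919

I − A =
  [   0.80    -0.15    -0.20]
  [  -0.45     0.70    -0.35]
  [  -0.15     0.00     0.90]
Cofactors of I−A, C_ij = (−1)^(i+j)·(minor ij) (rows/columns in the sector order above):
  C_11 = (0.70)(0.90) − (-0.35)(0.00) = 0.6300
  C_12 = −[(-0.45)(0.90) − (-0.35)(-0.15)] = 0.4575
  C_13 = (-0.45)(0.00) − (0.70)(-0.15) = 0.1050
  C_21 = −[(-0.15)(0.90) − (-0.20)(0.00)] = 0.1350
  C_22 = (0.80)(0.90) − (-0.20)(-0.15) = 0.6900
  C_23 = −[(0.80)(0.00) − (-0.15)(-0.15)] = 0.0225
  C_31 = (-0.15)(-0.35) − (-0.20)(0.70) = 0.1925
  C_32 = −[(0.80)(-0.35) − (-0.20)(-0.45)] = 0.3700
  C_33 = (0.80)(0.70) − (-0.15)(-0.45) = 0.4925
det(I−A) = Σ_j (I−A)_1j·C_1j = (0.80)(0.6300) + (-0.15)(0.4575) + (-0.20)(0.1050) = 0.414375
adj(I−A) = Cᵀ =
  [ 0.6300   0.1350   0.1925]
  [ 0.4575   0.6900   0.3700]
  [ 0.1050   0.0225   0.4925]
(I − A)⁻¹ = adj(I−A) / det(I−A) ≈
  [   1.5204     0.3258     0.4646]
  [   1.1041     1.6652     0.8929]
  [   0.2534     0.0543     1.1885]
First solve x = (I − A)⁻¹ d = adj(I−A)·d / det(I−A); in particular x_E = (0.6300·190 + 0.1350·100 + 0.1925·140) / 0.414375 = 160.15 / 0.414375 ≈ 386.48567.
Intermediate flow from T to E: z_TE = a_TE · x_E = 0.45 × 160.15 / 0.414375 = 72.0675 / 0.414375 ≈ 173.919.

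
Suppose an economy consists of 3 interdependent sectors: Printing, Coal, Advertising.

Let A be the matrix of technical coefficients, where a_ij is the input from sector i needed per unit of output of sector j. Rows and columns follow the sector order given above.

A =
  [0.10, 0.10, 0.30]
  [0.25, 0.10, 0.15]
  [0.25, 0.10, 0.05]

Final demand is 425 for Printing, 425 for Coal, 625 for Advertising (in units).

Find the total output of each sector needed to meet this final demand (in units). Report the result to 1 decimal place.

I − A =
  [   0.90    -0.10    -0.30]
  [  -0.25     0.90    -0.15]
  [  -0.25    -0.10     0.95]
Cofactors of I−A, C_ij = (−1)^(i+j)·(minor ij) (rows/columns in the sector order above):
  C_11 = (0.90)(0.95) − (-0.15)(-0.10) = 0.8400
  C_12 = −[(-0.25)(0.95) − (-0.15)(-0.25)] = 0.2750
  C_13 = (-0.25)(-0.10) − (0.90)(-0.25) = 0.2500
  C_21 = −[(-0.10)(0.95) − (-0.30)(-0.10)] = 0.1250
  C_22 = (0.90)(0.95) − (-0.30)(-0.25) = 0.7800
  C_23 = −[(0.90)(-0.10) − (-0.10)(-0.25)] = 0.1150
  C_31 = (-0.10)(-0.15) − (-0.30)(0.90) = 0.2850
  C_32 = −[(0.90)(-0.15) − (-0.30)(-0.25)] = 0.2100
  C_33 = (0.90)(0.90) − (-0.10)(-0.25) = 0.7850
det(I−A) = Σ_j (I−A)_1j·C_1j = (0.90)(0.8400) + (-0.10)(0.2750) + (-0.30)(0.2500) = 0.6535
adj(I−A) = Cᵀ =
  [ 0.8400   0.1250   0.2850]
  [ 0.2750   0.7800   0.2100]
  [ 0.2500   0.1150   0.7850]
(I − A)⁻¹ = adj(I−A) / det(I−A) ≈
  [   1.2854     0.1913     0.4361]
  [   0.4208     1.1936     0.3213]
  [   0.3826     0.1760     1.2012]
x = (I − A)⁻¹ d = adj(I−A)·d / det(I−A), with det(I−A) = 0.6535:
  x_P = (0.8400·425 + 0.1250·425 + 0.2850·625) / 0.6535 = 588.25 / 0.6535 ≈ 900.2
  x_C = (0.2750·425 + 0.7800·425 + 0.2100·625) / 0.6535 = 579.625 / 0.6535 ≈ 887.0
  x_A = (0.2500·425 + 0.1150·425 + 0.7850·625) / 0.6535 = 645.75 / 0.6535 ≈ 988.1

x_P = 900.2, x_C = 887.0, x_A = 988.1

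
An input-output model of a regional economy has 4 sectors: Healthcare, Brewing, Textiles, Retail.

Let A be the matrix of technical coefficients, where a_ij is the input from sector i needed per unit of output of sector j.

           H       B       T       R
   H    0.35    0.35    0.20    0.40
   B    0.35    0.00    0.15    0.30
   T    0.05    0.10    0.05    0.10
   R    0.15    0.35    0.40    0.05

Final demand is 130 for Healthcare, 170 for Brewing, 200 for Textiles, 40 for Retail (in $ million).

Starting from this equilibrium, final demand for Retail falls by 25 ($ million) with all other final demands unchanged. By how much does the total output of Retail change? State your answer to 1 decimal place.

Δx_R = -56.0

I − A =
  [   0.65    -0.35    -0.20    -0.40]
  [  -0.35     1.00    -0.15    -0.30]
  [  -0.05    -0.10     0.95    -0.10]
  [  -0.15    -0.35    -0.40     0.95]
Compute the cofactors C_ij = (−1)^(i+j)·(3×3 minor ij) of I−A; the adjugate is their transpose:
adj(I−A) = Cᵀ =
  [ 0.731250   0.476875   0.441875   0.505000]
  [ 0.360000   0.483125   0.293125   0.335000]
  [ 0.107250   0.107375   0.308125   0.111500]
  [ 0.293250   0.298500   0.307500   0.471750]
det(I−A) = Σ_j (I−A)_1j·C_1j = (0.65)(0.731250) + (-0.35)(0.360000) + (-0.20)(0.107250) + (-0.40)(0.293250) = 0.2105625
(I − A)⁻¹ = adj(I−A) / det(I−A) ≈
  [   3.4728     2.2648     2.0985     2.3983]
  [   1.7097     2.2944     1.3921     1.5910]
  [   0.5093     0.5099     1.4633     0.5295]
  [   1.3927     1.4176     1.4604     2.2404]
Δx = (I − A)⁻¹ Δd with Δd having -25 in the Retail component and 0 elsewhere.
So Δx_R = L_RR · (-25), where L_RR = adj(I−A)_RR / det(I−A) = 0.471750 / 0.2105625.
Δx_R = 0.471750 × (-25) / 0.2105625 = -11.79375 / 0.2105625 ≈ -56.0.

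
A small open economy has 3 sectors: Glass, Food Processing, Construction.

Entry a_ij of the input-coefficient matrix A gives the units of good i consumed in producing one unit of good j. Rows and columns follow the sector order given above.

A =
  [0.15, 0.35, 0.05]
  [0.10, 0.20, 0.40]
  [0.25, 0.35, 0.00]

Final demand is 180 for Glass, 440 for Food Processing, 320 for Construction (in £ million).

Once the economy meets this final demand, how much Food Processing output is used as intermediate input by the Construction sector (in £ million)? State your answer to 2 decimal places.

I − A =
  [   0.85    -0.35    -0.05]
  [  -0.10     0.80    -0.40]
  [  -0.25    -0.35     1.00]
Cofactors of I−A, C_ij = (−1)^(i+j)·(minor ij) (rows/columns in the sector order above):
  C_11 = (0.80)(1.00) − (-0.40)(-0.35) = 0.6600
  C_12 = −[(-0.10)(1.00) − (-0.40)(-0.25)] = 0.2000
  C_13 = (-0.10)(-0.35) − (0.80)(-0.25) = 0.2350
  C_21 = −[(-0.35)(1.00) − (-0.05)(-0.35)] = 0.3675
  C_22 = (0.85)(1.00) − (-0.05)(-0.25) = 0.8375
  C_23 = −[(0.85)(-0.35) − (-0.35)(-0.25)] = 0.3850
  C_31 = (-0.35)(-0.40) − (-0.05)(0.80) = 0.1800
  C_32 = −[(0.85)(-0.40) − (-0.05)(-0.10)] = 0.3450
  C_33 = (0.85)(0.80) − (-0.35)(-0.10) = 0.6450
det(I−A) = Σ_j (I−A)_1j·C_1j = (0.85)(0.6600) + (-0.35)(0.2000) + (-0.05)(0.2350) = 0.47925
adj(I−A) = Cᵀ =
  [ 0.6600   0.3675   0.1800]
  [ 0.2000   0.8375   0.3450]
  [ 0.2350   0.3850   0.6450]
(I − A)⁻¹ = adj(I−A) / det(I−A) ≈
  [   1.3772     0.7668     0.3756]
  [   0.4173     1.7475     0.7199]
  [   0.4903     0.8033     1.3459]
First solve x = (I − A)⁻¹ d = adj(I−A)·d / det(I−A); in particular x_C = (0.2350·180 + 0.3850·440 + 0.6450·320) / 0.47925 = 418.10 / 0.47925 ≈ 872.4048.
Intermediate flow from F to C: z_FC = a_FC · x_C = 0.40 × 418.10 / 0.47925 = 167.24 / 0.47925 ≈ 348.96.

z_FC = 348.96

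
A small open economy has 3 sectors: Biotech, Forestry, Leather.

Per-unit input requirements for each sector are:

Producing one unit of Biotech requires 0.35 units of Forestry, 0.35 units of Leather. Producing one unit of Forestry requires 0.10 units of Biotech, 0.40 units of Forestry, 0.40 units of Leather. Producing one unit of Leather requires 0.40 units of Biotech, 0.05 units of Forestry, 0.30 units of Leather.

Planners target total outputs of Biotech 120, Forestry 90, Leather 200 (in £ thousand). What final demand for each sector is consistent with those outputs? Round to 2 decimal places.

I − A =
  [   1.00    -0.10    -0.40]
  [  -0.35     0.60    -0.05]
  [  -0.35    -0.40     0.70]
d = (I − A) x:
  d_1 = (+1.00)·120 + (-0.10)·90 + (-0.40)·200 = 31.00
  d_2 = (-0.35)·120 + (+0.60)·90 + (-0.05)·200 = 2.00
  d_3 = (-0.35)·120 + (-0.40)·90 + (+0.70)·200 = 62.00

d_1 = 31.00, d_2 = 2.00, d_3 = 62.00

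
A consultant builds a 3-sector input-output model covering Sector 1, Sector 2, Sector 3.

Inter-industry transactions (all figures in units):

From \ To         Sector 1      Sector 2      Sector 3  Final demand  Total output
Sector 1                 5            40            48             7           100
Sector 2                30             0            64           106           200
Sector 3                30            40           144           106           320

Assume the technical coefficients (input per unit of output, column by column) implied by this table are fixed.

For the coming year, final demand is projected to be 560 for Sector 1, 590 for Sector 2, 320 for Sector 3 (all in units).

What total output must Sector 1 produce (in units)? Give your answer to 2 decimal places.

Technical coefficients a_ij = z_ij / X_j:
  a_11 = 5/100 = 0.05, a_21 = 30/100 = 0.30, a_31 = 30/100 = 0.30
  a_12 = 40/200 = 0.20, a_22 = 0/200 = 0.00, a_32 = 40/200 = 0.20
  a_13 = 48/320 = 0.15, a_23 = 64/320 = 0.20, a_33 = 144/320 = 0.45
I − A =
  [   0.95    -0.20    -0.15]
  [  -0.30     1.00    -0.20]
  [  -0.30    -0.20     0.55]
Cofactors of I−A, C_ij = (−1)^(i+j)·(minor ij) (rows/columns in the sector order above):
  C_11 = (1.00)(0.55) − (-0.20)(-0.20) = 0.5100
  C_12 = −[(-0.30)(0.55) − (-0.20)(-0.30)] = 0.2250
  C_13 = (-0.30)(-0.20) − (1.00)(-0.30) = 0.3600
  C_21 = −[(-0.20)(0.55) − (-0.15)(-0.20)] = 0.1400
  C_22 = (0.95)(0.55) − (-0.15)(-0.30) = 0.4775
  C_23 = −[(0.95)(-0.20) − (-0.20)(-0.30)] = 0.2500
  C_31 = (-0.20)(-0.20) − (-0.15)(1.00) = 0.1900
  C_32 = −[(0.95)(-0.20) − (-0.15)(-0.30)] = 0.2350
  C_33 = (0.95)(1.00) − (-0.20)(-0.30) = 0.8900
det(I−A) = Σ_j (I−A)_1j·C_1j = (0.95)(0.5100) + (-0.20)(0.2250) + (-0.15)(0.3600) = 0.3855
adj(I−A) = Cᵀ =
  [ 0.5100   0.1400   0.1900]
  [ 0.2250   0.4775   0.2350]
  [ 0.3600   0.2500   0.8900]
(I − A)⁻¹ = adj(I−A) / det(I−A) ≈
  [   1.3230     0.3632     0.4929]
  [   0.5837     1.2387     0.6096]
  [   0.9339     0.6485     2.3087]
x = (I − A)⁻¹ d = adj(I−A)·d / det(I−A), with det(I−A) = 0.3855:
  x_1 = (0.5100·560 + 0.1400·590 + 0.1900·320) / 0.3855 = 429.00 / 0.3855 ≈ 1112.84
  x_2 = (0.2250·560 + 0.4775·590 + 0.2350·320) / 0.3855 = 482.925 / 0.3855 ≈ 1252.72
  x_3 = (0.3600·560 + 0.2500·590 + 0.8900·320) / 0.3855 = 633.90 / 0.3855 ≈ 1644.36

x_1 = 1112.84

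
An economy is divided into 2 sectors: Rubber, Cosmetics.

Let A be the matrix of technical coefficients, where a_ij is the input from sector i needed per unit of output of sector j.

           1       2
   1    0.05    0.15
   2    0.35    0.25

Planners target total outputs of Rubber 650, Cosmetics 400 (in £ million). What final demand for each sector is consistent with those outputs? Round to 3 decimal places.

d_1 = 557.500, d_2 = 72.500

I − A =
  [   0.95    -0.15]
  [  -0.35     0.75]
d = (I − A) x:
  d_1 = (+0.95)·650 + (-0.15)·400 = 557.500
  d_2 = (-0.35)·650 + (+0.75)·400 = 72.500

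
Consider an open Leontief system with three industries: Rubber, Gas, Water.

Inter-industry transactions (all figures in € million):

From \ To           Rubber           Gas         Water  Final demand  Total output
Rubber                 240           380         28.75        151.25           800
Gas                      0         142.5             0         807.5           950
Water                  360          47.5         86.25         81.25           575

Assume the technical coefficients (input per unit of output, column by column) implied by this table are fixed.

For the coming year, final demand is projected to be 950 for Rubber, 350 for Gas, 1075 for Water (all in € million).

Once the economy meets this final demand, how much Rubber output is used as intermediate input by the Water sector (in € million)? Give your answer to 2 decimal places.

z_13 = 110.79

Technical coefficients a_ij = z_ij / X_j:
  a_11 = 240/800 = 0.30, a_21 = 0/800 = 0.00, a_31 = 360/800 = 0.45
  a_12 = 380/950 = 0.40, a_22 = 142.5/950 = 0.15, a_32 = 47.5/950 = 0.05
  a_13 = 28.75/575 = 0.05, a_23 = 0/575 = 0.00, a_33 = 86.25/575 = 0.15
I − A =
  [   0.70    -0.40    -0.05]
  [   0.00     0.85     0.00]
  [  -0.45    -0.05     0.85]
Cofactors of I−A, C_ij = (−1)^(i+j)·(minor ij) (rows/columns in the sector order above):
  C_11 = (0.85)(0.85) − (0.00)(-0.05) = 0.7225
  C_12 = −[(0.00)(0.85) − (0.00)(-0.45)] = 0.0000
  C_13 = (0.00)(-0.05) − (0.85)(-0.45) = 0.3825
  C_21 = −[(-0.40)(0.85) − (-0.05)(-0.05)] = 0.3425
  C_22 = (0.70)(0.85) − (-0.05)(-0.45) = 0.5725
  C_23 = −[(0.70)(-0.05) − (-0.40)(-0.45)] = 0.2150
  C_31 = (-0.40)(0.00) − (-0.05)(0.85) = 0.0425
  C_32 = −[(0.70)(0.00) − (-0.05)(0.00)] = 0.0000
  C_33 = (0.70)(0.85) − (-0.40)(0.00) = 0.5950
det(I−A) = Σ_j (I−A)_1j·C_1j = (0.70)(0.7225) + (-0.40)(0.0000) + (-0.05)(0.3825) = 0.486625
adj(I−A) = Cᵀ =
  [ 0.7225   0.3425   0.0425]
  [ 0.0000   0.5725   0.0000]
  [ 0.3825   0.2150   0.5950]
(I − A)⁻¹ = adj(I−A) / det(I−A) ≈
  [   1.4847     0.7038     0.0873]
  [   0.0000     1.1765     0.0000]
  [   0.7860     0.4418     1.2227]
First solve x = (I − A)⁻¹ d = adj(I−A)·d / det(I−A); in particular x_3 = (0.3825·950 + 0.2150·350 + 0.5950·1075) / 0.486625 = 1078.25 / 0.486625 ≈ 2215.7719.
Intermediate flow from 1 to 3: z_13 = a_13 · x_3 = 0.05 × 1078.25 / 0.486625 = 53.9125 / 0.486625 ≈ 110.79.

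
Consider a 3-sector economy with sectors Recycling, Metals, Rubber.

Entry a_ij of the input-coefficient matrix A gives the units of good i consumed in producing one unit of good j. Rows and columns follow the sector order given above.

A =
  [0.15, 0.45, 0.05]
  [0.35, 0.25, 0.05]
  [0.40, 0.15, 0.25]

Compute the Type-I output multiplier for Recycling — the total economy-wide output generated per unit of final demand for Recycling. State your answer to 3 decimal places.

m_1 = 3.639

I − A =
  [   0.85    -0.45    -0.05]
  [  -0.35     0.75    -0.05]
  [  -0.40    -0.15     0.75]
Cofactors of I−A, C_ij = (−1)^(i+j)·(minor ij) (rows/columns in the sector order above):
  C_11 = (0.75)(0.75) − (-0.05)(-0.15) = 0.5550
  C_12 = −[(-0.35)(0.75) − (-0.05)(-0.40)] = 0.2825
  C_13 = (-0.35)(-0.15) − (0.75)(-0.40) = 0.3525
  C_21 = −[(-0.45)(0.75) − (-0.05)(-0.15)] = 0.3450
  C_22 = (0.85)(0.75) − (-0.05)(-0.40) = 0.6175
  C_23 = −[(0.85)(-0.15) − (-0.45)(-0.40)] = 0.3075
  C_31 = (-0.45)(-0.05) − (-0.05)(0.75) = 0.0600
  C_32 = −[(0.85)(-0.05) − (-0.05)(-0.35)] = 0.0600
  C_33 = (0.85)(0.75) − (-0.45)(-0.35) = 0.4800
det(I−A) = Σ_j (I−A)_1j·C_1j = (0.85)(0.5550) + (-0.45)(0.2825) + (-0.05)(0.3525) = 0.3270
adj(I−A) = Cᵀ =
  [ 0.5550   0.3450   0.0600]
  [ 0.2825   0.6175   0.0600]
  [ 0.3525   0.3075   0.4800]
(I − A)⁻¹ = adj(I−A) / det(I−A) ≈
  [   1.6972     1.0550     0.1835]
  [   0.8639     1.8884     0.1835]
  [   1.0780     0.9404     1.4679]
The output multiplier for sector j is the column-j sum of the Leontief inverse (I − A)⁻¹ = adj(I−A) / det(I−A).
Column 1 of adj(I−A): (0.5550, 0.2825, 0.3525); det(I−A) = 0.3270.
m_1 = (0.5550 + 0.2825 + 0.3525) / 0.3270 = 1.19 / 0.3270 ≈ 3.639.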